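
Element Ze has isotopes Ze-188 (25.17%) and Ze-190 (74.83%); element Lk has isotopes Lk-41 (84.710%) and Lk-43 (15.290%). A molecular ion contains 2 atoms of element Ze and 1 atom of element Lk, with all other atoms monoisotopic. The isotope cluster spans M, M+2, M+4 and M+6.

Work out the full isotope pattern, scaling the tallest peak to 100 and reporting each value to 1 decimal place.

10.1 : 61.8 : 100.0 : 16.1

Element Ze pattern (n=2): 0.06335289 : 0.37669422 : 0.55995289
Element Lk pattern (n=1): 0.8471 : 0.1529
Convolve the two distributions (both contribute in 2-u steps):
  M: 0.06335289×0.8471 = 0.053666
  M+2: 0.06335289×0.1529 + 0.37669422×0.8471 = 0.328784
  M+4: 0.37669422×0.1529 + 0.55995289×0.8471 = 0.531933
  M+6: 0.55995289×0.1529 = 0.085617
Scale to base peak (0.531933) = 100: 10.1 : 61.8 : 100.0 : 16.1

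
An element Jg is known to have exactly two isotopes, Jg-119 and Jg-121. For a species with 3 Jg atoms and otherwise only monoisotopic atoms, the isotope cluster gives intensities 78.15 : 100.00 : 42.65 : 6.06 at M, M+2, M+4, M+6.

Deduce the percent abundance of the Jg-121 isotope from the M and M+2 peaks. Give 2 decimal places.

Write p for the Jg-119 fraction. I(M+2)/I(M) = [C(3,1)·p^2·(1−p)] / p^3 = 3·(1−p)/p = 100.00/78.15 = 1.2796
(1−p)/p = 1.2796/3 = 0.4265  ⇒  p = 1/(1 + 0.4265) = 0.7010
Jg-119: 70.10%, Jg-121: 29.90%.

29.90%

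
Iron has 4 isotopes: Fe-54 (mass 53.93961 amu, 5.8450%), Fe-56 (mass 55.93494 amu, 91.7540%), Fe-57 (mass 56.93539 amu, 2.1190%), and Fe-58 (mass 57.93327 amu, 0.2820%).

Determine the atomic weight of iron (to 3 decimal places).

55.845 amu

Ar = Σ fᵢ·mᵢ = 0.058450 × 53.93961 + 0.917540 × 55.93494 + 0.021190 × 56.93539 + 0.002820 × 57.93327
= 3.152770 + 51.322545 + 1.206461 + 0.163372 = 55.845148 amu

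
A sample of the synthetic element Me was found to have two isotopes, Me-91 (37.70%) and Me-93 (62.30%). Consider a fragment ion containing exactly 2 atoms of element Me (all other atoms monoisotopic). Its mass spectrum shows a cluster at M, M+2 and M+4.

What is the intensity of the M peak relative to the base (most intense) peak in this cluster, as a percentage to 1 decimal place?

30.3%

(0.3770 + 0.6230)^2 gives M 0.1421, M+2 0.4697, M+4 0.3881; the largest is M+2.
P(M+2) = C(2,1) × 0.3770^1 × 0.6230^1 = 2 × 0.3770 × 0.6230 = 0.469742 (base)
P(M) = C(2,0) × 0.3770^2 × 0.6230^0 = 1 × 0.142129 × 1.0000 = 0.142129
Relative intensity = 0.142129 / 0.469742 × 100 = 30.3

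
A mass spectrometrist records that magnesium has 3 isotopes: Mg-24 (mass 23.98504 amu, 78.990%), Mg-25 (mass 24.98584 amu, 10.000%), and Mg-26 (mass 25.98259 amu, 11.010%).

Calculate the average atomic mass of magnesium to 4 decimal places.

Average mass = Σ (abundance × isotope mass) = 0.78990 × 23.98504 + 0.10000 × 24.98584 + 0.11010 × 25.98259
= 18.945783 + 2.498584 + 2.860683 = 24.305050 amu

24.3051 amu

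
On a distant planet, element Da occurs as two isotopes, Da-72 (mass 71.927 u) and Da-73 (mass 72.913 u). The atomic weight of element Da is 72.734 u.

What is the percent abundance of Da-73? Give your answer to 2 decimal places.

Let x be the fractional abundance of Da-72; then Da-73 has abundance 1 − x.
71.927·x + 72.913·(1 − x) = 72.734
(71.927 − 72.913)·x = 72.734 − 72.913
x = -0.179 / -0.986 = 0.18154 → 18.15% Da-72, 81.85% Da-73.

81.85%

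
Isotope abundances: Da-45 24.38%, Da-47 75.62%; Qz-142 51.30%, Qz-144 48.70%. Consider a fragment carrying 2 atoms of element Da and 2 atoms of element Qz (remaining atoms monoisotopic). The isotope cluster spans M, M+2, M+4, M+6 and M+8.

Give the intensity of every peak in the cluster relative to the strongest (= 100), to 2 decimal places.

Element Da pattern (n=2): 0.05943844 : 0.36872312 : 0.57183844
Element Qz pattern (n=2): 0.263169 : 0.499662 : 0.237169
Convolve the two distributions (both contribute in 2-u steps):
  M: 0.05943844×0.263169 = 0.015642
  M+2: 0.05943844×0.499662 + 0.36872312×0.263169 = 0.126736
  M+4: 0.05943844×0.237169 + 0.36872312×0.499662 + 0.57183844×0.263169 = 0.348824
  M+6: 0.36872312×0.237169 + 0.57183844×0.499662 = 0.373176
  M+8: 0.57183844×0.237169 = 0.135622
Scale to base peak (0.373176) = 100: 4.19 : 33.96 : 93.47 : 100.00 : 36.34

4.19 : 33.96 : 93.47 : 100.00 : 36.34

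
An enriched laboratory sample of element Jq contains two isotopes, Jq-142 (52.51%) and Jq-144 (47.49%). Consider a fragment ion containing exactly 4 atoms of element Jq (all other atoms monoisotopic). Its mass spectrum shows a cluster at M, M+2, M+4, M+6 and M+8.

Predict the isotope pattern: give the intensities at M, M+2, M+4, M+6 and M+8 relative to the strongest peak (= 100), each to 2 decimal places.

20.38 : 73.71 : 100.00 : 60.29 : 13.63

Each Jq atom is independently Jq-142 (p = 0.5251) or Jq-144 (q = 0.4749); the cluster is the binomial expansion (p + q)^4.
P(M) = 0.5251^4 = 0.076027
P(M+2) = 4 × 0.5251^3 × 0.4749^1 = 0.275035
P(M+4) = 6 × 0.5251^2 × 0.4749^2 = 0.373112
P(M+6) = 4 × 0.5251^1 × 0.4749^3 = 0.224962
P(M+8) = 0.4749^4 = 0.050864
The M+4 peak is largest (0.373112); scaling to 100 gives 20.38 : 73.71 : 100.00 : 60.29 : 13.63.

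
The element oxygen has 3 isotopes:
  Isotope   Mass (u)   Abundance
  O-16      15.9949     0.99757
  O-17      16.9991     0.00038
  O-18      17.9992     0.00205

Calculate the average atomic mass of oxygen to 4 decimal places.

15.9994 u

Average mass = Σ (abundance × isotope mass) = 0.99757 × 15.9949 + 0.00038 × 16.9991 + 0.00205 × 17.9992
= 15.95603 + 0.00646 + 0.03690 = 15.99939 u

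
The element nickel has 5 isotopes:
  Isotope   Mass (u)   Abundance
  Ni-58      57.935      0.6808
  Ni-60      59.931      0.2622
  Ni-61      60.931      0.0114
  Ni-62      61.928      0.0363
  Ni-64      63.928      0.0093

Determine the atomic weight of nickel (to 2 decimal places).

58.69 u

Average mass = Σ (abundance × isotope mass) = 0.6808 × 57.935 + 0.2622 × 59.931 + 0.0114 × 60.931 + 0.0363 × 61.928 + 0.0093 × 63.928
= 39.4421 + 15.7139 + 0.6946 + 2.2480 + 0.5945 = 58.6931 u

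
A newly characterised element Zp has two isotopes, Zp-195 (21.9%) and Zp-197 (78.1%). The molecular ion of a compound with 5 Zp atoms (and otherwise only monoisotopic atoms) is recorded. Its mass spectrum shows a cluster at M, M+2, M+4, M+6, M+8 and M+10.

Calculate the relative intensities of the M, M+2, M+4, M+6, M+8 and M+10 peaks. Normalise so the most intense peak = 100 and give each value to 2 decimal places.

0.12 : 2.20 : 15.73 : 56.08 : 100.00 : 71.32

The 5 Zp atoms are independent, so intensities follow the terms of (0.219 + 0.781)^5.
P(M) = 0.219^5 = 0.000504
P(M+2) = 5 × 0.219^4 × 0.781^1 = 0.008983
P(M+4) = 10 × 0.219^3 × 0.781^2 = 0.064067
P(M+6) = 10 × 0.219^2 × 0.781^3 = 0.228476
P(M+8) = 5 × 0.219^1 × 0.781^4 = 0.407397
P(M+10) = 0.781^5 = 0.290573
The M+8 peak is largest (0.407397); scaling to 100 gives 0.12 : 2.20 : 15.73 : 56.08 : 100.00 : 71.32.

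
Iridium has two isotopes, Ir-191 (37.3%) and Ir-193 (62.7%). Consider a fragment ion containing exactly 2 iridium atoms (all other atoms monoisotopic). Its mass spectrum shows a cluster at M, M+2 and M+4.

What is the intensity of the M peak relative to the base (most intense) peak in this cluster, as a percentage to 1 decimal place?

29.7%

Term probabilities: M 0.1391, M+2 0.4677, M+4 0.3931. Base peak = M+2.
P(M+2) = C(2,1) × 0.373^1 × 0.627^1 = 2 × 0.3730 × 0.6270 = 0.467742 (base)
P(M) = C(2,0) × 0.373^2 × 0.627^0 = 1 × 0.139129 × 1.0000 = 0.139129
Relative intensity = 0.139129 / 0.467742 × 100 = 29.7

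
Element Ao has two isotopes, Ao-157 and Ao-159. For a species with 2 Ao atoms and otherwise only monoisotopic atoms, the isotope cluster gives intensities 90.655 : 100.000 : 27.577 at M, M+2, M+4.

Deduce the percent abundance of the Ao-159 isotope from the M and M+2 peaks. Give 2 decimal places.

35.55%

Let p = fractional abundance of Ao-157. I(M+2)/I(M) = [C(2,1)·p^1·(1−p)] / p^2 = 2·(1−p)/p = 100.000/90.655 = 1.1031
(1−p)/p = 1.1031/2 = 0.5515  ⇒  p = 1/(1 + 0.5515) = 0.6445
Ao-157: 64.45%, Ao-159: 35.55%.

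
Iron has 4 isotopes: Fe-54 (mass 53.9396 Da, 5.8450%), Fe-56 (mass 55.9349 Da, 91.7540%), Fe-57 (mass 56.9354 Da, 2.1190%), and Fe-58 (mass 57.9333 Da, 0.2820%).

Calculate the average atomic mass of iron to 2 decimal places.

55.85 Da

Ar = Σ fᵢ·mᵢ = 0.058450 × 53.9396 + 0.917540 × 55.9349 + 0.021190 × 56.9354 + 0.002820 × 57.9333
= 3.15277 + 51.32251 + 1.20646 + 0.16337 = 55.84511 Da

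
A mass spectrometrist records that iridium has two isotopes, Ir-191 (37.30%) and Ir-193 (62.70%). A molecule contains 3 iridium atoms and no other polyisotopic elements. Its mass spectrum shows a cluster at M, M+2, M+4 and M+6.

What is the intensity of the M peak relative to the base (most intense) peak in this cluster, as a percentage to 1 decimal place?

Binomial terms of (0.3730 + 0.6270)^3: M 0.0519, M+2 0.2617, M+4 0.4399, M+6 0.2465 → M+4 is the base peak.
P(M+4) = C(3,2) × 0.3730^1 × 0.6270^2 = 3 × 0.3730 × 0.393129 = 0.439911 (base)
P(M) = C(3,0) × 0.3730^3 × 0.6270^0 = 1 × 0.05189512 × 1.0000 = 0.051895
Relative intensity = 0.051895 / 0.439911 × 100 = 11.8

11.8%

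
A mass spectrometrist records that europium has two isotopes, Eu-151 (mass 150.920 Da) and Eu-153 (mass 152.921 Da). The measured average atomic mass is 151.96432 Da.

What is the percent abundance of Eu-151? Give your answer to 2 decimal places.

47.81%

Let x be the fractional abundance of Eu-151; then Eu-153 has abundance 1 − x.
150.920·x + 152.921·(1 − x) = 151.96432
(150.920 − 152.921)·x = 151.96432 − 152.921
x = -0.95668 / -2.001 = 0.47810 → 47.81% Eu-151, 52.19% Eu-153.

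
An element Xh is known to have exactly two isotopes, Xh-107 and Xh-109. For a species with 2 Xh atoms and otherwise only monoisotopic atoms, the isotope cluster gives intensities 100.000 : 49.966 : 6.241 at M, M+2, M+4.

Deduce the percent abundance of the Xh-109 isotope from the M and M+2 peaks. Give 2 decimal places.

Write p for the Xh-107 fraction. I(M+2)/I(M) = [C(2,1)·p^1·(1−p)] / p^2 = 2·(1−p)/p = 49.966/100.000 = 0.4997
(1−p)/p = 0.4997/2 = 0.2498  ⇒  p = 1/(1 + 0.2498) = 0.8001
Xh-107: 80.01%, Xh-109: 19.99%.

19.99%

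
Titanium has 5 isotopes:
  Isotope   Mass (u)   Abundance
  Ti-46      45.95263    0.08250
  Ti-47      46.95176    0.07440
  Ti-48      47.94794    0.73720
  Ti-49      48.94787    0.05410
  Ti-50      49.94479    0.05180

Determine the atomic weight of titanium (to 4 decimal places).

Ar = Σ fᵢ·mᵢ = 0.08250 × 45.95263 + 0.07440 × 46.95176 + 0.73720 × 47.94794 + 0.05410 × 48.94787 + 0.05180 × 49.94479
= 3.791092 + 3.493211 + 35.347221 + 2.648080 + 2.587140 = 47.866744 u

47.8667 u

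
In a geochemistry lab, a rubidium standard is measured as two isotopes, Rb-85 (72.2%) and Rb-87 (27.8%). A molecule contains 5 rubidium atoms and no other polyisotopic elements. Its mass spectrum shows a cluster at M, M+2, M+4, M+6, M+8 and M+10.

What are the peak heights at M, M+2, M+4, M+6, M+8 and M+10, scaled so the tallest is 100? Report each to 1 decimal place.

The 5 Rb atoms are independent, so intensities follow the terms of (0.722 + 0.278)^5.
P(M) = 0.722^5 = 0.196194
P(M+2) = 5 × 0.722^4 × 0.278^1 = 0.377714
P(M+4) = 10 × 0.722^3 × 0.278^2 = 0.290872
P(M+6) = 10 × 0.722^2 × 0.278^3 = 0.111998
P(M+8) = 5 × 0.722^1 × 0.278^4 = 0.021562
P(M+10) = 0.278^5 = 0.001660
The M+2 peak is largest (0.377714); scaling to 100 gives 51.9 : 100.0 : 77.0 : 29.7 : 5.7 : 0.4.

51.9 : 100.0 : 77.0 : 29.7 : 5.7 : 0.4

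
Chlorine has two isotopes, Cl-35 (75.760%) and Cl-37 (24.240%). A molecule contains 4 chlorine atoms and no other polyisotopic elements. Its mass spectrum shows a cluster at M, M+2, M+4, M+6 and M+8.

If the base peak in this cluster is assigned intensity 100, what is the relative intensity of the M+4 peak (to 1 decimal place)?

48.0

Term probabilities: M 0.3294, M+2 0.4216, M+4 0.2023, M+6 0.0432, M+8 0.0035. Base peak = M+2.
P(M+2) = C(4,1) × 0.75760^3 × 0.24240^1 = 4 × 0.4348304 × 0.2424 = 0.421612 (base)
P(M+4) = C(4,2) × 0.75760^2 × 0.24240^2 = 6 × 0.57395776 × 0.05875776 = 0.202347
Relative intensity = 0.202347 / 0.421612 × 100 = 48.0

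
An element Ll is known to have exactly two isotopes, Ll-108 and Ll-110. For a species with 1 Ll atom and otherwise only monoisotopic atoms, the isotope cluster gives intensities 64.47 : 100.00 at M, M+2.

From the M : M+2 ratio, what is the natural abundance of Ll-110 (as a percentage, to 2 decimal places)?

Write p for the Ll-108 fraction. I(M+2)/I(M) = [C(1,1)·p^0·(1−p)] / p^1 = 1·(1−p)/p = 100.00/64.47 = 1.5511
(1−p)/p = 1.5511/1 = 1.5511  ⇒  p = 1/(1 + 1.5511) = 0.3920
Ll-108: 39.20%, Ll-110: 60.80%.

60.80%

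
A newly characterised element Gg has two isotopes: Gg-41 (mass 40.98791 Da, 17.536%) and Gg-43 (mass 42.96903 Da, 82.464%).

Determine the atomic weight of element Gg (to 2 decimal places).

Average mass = Σ (abundance × isotope mass) = 0.17536 × 40.98791 + 0.82464 × 42.96903
= 7.187640 + 35.433981 = 42.621621 Da

42.62 Da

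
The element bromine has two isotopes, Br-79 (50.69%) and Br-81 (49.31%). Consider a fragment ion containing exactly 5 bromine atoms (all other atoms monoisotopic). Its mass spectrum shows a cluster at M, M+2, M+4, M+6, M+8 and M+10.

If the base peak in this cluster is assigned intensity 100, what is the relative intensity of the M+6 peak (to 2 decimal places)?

97.28

(0.5069 + 0.4931)^5 gives M 0.0335, M+2 0.1628, M+4 0.3167, M+6 0.3081, M+8 0.1498, M+10 0.0292; the largest is M+4.
P(M+4) = C(5,2) × 0.5069^3 × 0.4931^2 = 10 × 0.13024674 × 0.24314761 = 0.316692 (base)
P(M+6) = C(5,3) × 0.5069^2 × 0.4931^3 = 10 × 0.25694761 × 0.11989609 = 0.308070
Relative intensity = 0.308070 / 0.316692 × 100 = 97.28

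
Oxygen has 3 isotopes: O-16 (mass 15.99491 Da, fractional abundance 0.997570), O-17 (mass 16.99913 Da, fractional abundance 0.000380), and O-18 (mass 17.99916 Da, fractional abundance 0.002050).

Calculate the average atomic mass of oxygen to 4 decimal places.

15.9994 Da

Average mass = Σ (abundance × isotope mass) = 0.997570 × 15.99491 + 0.000380 × 16.99913 + 0.002050 × 17.99916
= 15.956042 + 0.006460 + 0.036898 = 15.999400 Da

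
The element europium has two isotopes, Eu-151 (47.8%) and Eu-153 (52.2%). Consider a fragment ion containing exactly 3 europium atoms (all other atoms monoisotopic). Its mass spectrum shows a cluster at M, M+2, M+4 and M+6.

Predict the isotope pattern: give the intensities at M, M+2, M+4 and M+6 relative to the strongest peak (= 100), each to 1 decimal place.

Each Eu atom is independently Eu-151 (p = 0.478) or Eu-153 (q = 0.522); the cluster is the binomial expansion (p + q)^3.
P(M) = 0.478^3 = 0.109215
P(M+2) = 3 × 0.478^2 × 0.522^1 = 0.357806
P(M+4) = 3 × 0.478^1 × 0.522^2 = 0.390742
P(M+6) = 0.522^3 = 0.142237
The M+4 peak is largest (0.390742); scaling to 100 gives 28.0 : 91.6 : 100.0 : 36.4.

28.0 : 91.6 : 100.0 : 36.4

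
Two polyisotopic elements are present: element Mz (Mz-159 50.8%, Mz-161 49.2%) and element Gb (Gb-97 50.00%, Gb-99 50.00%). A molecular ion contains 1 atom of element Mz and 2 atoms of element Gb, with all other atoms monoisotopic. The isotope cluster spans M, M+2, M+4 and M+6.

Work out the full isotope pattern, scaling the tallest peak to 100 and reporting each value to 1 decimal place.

Element Mz pattern (n=1): 0.5080 : 0.4920
Element Gb pattern (n=2): 0.2500 : 0.5000 : 0.2500
Convolve the two distributions (both contribute in 2-u steps):
  M: 0.5080×0.2500 = 0.127000
  M+2: 0.5080×0.5000 + 0.4920×0.2500 = 0.377000
  M+4: 0.5080×0.2500 + 0.4920×0.5000 = 0.373000
  M+6: 0.4920×0.2500 = 0.123000
Scale to base peak (0.377000) = 100: 33.7 : 100.0 : 98.9 : 32.6

33.7 : 100.0 : 98.9 : 32.6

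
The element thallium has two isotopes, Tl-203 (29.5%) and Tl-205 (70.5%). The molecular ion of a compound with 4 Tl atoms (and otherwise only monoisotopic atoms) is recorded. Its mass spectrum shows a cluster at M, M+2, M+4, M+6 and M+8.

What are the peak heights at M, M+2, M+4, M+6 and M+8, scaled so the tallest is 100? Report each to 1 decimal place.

The 4 Tl atoms are independent, so intensities follow the terms of (0.295 + 0.705)^4.
P(M) = 0.295^4 = 0.007573
P(M+2) = 4 × 0.295^3 × 0.705^1 = 0.072396
P(M+4) = 6 × 0.295^2 × 0.705^2 = 0.259522
P(M+6) = 4 × 0.295^1 × 0.705^3 = 0.413475
P(M+8) = 0.705^4 = 0.247034
The M+6 peak is largest (0.413475); scaling to 100 gives 1.8 : 17.5 : 62.8 : 100.0 : 59.7.

1.8 : 17.5 : 62.8 : 100.0 : 59.7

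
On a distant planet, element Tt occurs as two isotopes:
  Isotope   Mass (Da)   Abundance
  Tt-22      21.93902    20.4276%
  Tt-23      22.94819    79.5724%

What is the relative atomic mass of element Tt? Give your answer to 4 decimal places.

Average mass = Σ (abundance × isotope mass) = 0.204276 × 21.93902 + 0.795724 × 22.94819
= 4.481615 + 18.260426 = 22.742041 Da

22.7420 Da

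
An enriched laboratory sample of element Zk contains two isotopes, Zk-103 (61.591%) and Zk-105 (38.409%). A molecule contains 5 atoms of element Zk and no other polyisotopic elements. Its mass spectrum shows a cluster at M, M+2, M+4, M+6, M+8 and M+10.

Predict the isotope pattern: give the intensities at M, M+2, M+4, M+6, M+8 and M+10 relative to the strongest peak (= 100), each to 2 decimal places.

25.71 : 80.18 : 100.00 : 62.36 : 19.44 : 2.43

The 5 Zk atoms are independent, so intensities follow the terms of (0.61591 + 0.38409)^5.
P(M) = 0.61591^5 = 0.088631
P(M+2) = 5 × 0.61591^4 × 0.38409^1 = 0.276358
P(M+4) = 10 × 0.61591^3 × 0.38409^2 = 0.344681
P(M+6) = 10 × 0.61591^2 × 0.38409^3 = 0.214948
P(M+8) = 5 × 0.61591^1 × 0.38409^4 = 0.067022
P(M+10) = 0.38409^5 = 0.008359
The M+4 peak is largest (0.344681); scaling to 100 gives 25.71 : 80.18 : 100.00 : 62.36 : 19.44 : 2.43.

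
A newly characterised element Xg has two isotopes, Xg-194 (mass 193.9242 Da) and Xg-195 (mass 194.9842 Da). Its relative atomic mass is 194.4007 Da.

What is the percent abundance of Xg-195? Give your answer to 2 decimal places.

44.95%

With x = fraction of Xg-194 (so Xg-195 is 1 − x):
193.9242·x + 194.9842·(1 − x) = 194.4007
(193.9242 − 194.9842)·x = 194.4007 − 194.9842
x = -0.5835 / -1.0600 = 0.55047 → 55.05% Xg-194, 44.95% Xg-195.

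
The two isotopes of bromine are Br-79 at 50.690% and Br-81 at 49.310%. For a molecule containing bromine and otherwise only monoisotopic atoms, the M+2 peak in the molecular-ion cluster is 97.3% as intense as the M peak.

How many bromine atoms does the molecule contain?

The M+2/M ratio from n Br atoms is n · q/p = n · 0.49310/0.50690.
n = 0.973 × 0.50690/0.49310 = 1.00 ≈ 1

1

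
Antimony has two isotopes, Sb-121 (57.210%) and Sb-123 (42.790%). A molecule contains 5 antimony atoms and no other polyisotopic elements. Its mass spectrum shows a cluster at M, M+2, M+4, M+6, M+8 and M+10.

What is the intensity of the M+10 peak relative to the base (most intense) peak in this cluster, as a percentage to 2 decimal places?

4.18%

Binomial terms of (0.57210 + 0.42790)^5: M 0.0613, M+2 0.2292, M+4 0.3428, M+6 0.2564, M+8 0.0959, M+10 0.0143 → M+4 is the base peak.
P(M+4) = C(5,2) × 0.57210^3 × 0.42790^2 = 10 × 0.18724742 × 0.18309841 = 0.342847 (base)
P(M+10) = C(5,5) × 0.57210^0 × 0.42790^5 = 1 × 1.0000 × 0.01434536 = 0.014345
Relative intensity = 0.014345 / 0.342847 × 100 = 4.18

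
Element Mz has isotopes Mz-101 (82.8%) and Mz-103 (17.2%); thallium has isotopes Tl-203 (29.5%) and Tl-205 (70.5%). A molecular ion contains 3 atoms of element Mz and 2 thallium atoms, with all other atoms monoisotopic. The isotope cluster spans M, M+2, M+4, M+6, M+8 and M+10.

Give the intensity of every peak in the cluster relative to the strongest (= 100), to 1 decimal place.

Element Mz pattern (n=3): 0.56766355 : 0.35376134 : 0.07348666 : 0.00508845
Thallium pattern (n=2): 0.087025 : 0.41595 : 0.497025
Convolve the two distributions (both contribute in 2-u steps):
  M: 0.56766355×0.087025 = 0.049401
  M+2: 0.56766355×0.41595 + 0.35376134×0.087025 = 0.266906
  M+4: 0.56766355×0.497025 + 0.35376134×0.41595 + 0.07348666×0.087025 = 0.435685
  M+6: 0.35376134×0.497025 + 0.07348666×0.41595 + 0.00508845×0.087025 = 0.206838
  M+8: 0.07348666×0.497025 + 0.00508845×0.41595 = 0.038641
  M+10: 0.00508845×0.497025 = 0.002529
Scale to base peak (0.435685) = 100: 11.3 : 61.3 : 100.0 : 47.5 : 8.9 : 0.6

11.3 : 61.3 : 100.0 : 47.5 : 8.9 : 0.6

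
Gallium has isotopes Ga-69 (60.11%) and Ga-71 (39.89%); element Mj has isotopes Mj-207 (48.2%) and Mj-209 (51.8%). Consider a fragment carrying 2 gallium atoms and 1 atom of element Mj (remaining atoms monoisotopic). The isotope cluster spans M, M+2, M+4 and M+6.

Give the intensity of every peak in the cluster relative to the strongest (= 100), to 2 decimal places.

Gallium pattern (n=2): 0.36132121 : 0.47955758 : 0.15912121
Element Mj pattern (n=1): 0.4820 : 0.5180
Convolve the two distributions (both contribute in 2-u steps):
  M: 0.36132121×0.4820 = 0.174157
  M+2: 0.36132121×0.5180 + 0.47955758×0.4820 = 0.418311
  M+4: 0.47955758×0.5180 + 0.15912121×0.4820 = 0.325107
  M+6: 0.15912121×0.5180 = 0.082425
Scale to base peak (0.418311) = 100: 41.63 : 100.00 : 77.72 : 19.70

41.63 : 100.00 : 77.72 : 19.70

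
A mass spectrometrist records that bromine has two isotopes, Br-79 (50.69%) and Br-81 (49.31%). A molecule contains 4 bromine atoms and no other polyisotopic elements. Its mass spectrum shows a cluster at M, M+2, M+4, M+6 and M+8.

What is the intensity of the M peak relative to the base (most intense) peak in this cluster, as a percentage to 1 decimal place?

Term probabilities: M 0.0660, M+2 0.2569, M+4 0.3749, M+6 0.2431, M+8 0.0591. Base peak = M+4.
P(M+4) = C(4,2) × 0.5069^2 × 0.4931^2 = 6 × 0.25694761 × 0.24314761 = 0.374857 (base)
P(M) = C(4,0) × 0.5069^4 × 0.4931^0 = 1 × 0.06602207 × 1.0000 = 0.066022
Relative intensity = 0.066022 / 0.374857 × 100 = 17.6

17.6%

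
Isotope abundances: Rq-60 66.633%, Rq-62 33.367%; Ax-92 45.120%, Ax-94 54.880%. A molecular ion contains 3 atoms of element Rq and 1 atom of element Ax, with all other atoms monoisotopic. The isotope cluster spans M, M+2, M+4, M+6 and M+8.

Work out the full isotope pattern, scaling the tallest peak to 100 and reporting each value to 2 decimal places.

36.78 : 100.00 : 94.88 : 38.28 : 5.62

Element Rq pattern (n=3): 0.29584763 : 0.4444441 : 0.22255889 : 0.03714937
Element Ax pattern (n=1): 0.4512 : 0.5488
Convolve the two distributions (both contribute in 2-u steps):
  M: 0.29584763×0.4512 = 0.133486
  M+2: 0.29584763×0.5488 + 0.4444441×0.4512 = 0.362894
  M+4: 0.4444441×0.5488 + 0.22255889×0.4512 = 0.344329
  M+6: 0.22255889×0.5488 + 0.03714937×0.4512 = 0.138902
  M+8: 0.03714937×0.5488 = 0.020388
Scale to base peak (0.362894) = 100: 36.78 : 100.00 : 94.88 : 38.28 : 5.62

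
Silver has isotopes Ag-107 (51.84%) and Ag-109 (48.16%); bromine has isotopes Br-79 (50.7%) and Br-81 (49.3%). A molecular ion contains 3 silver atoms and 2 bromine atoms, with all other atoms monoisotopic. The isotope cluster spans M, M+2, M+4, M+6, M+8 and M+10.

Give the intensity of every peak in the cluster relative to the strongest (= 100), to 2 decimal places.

11.17 : 52.84 : 100.00 : 94.61 : 44.75 : 8.47

Silver pattern (n=3): 0.13931407 : 0.38827347 : 0.36071085 : 0.11170161
Bromine pattern (n=2): 0.257049 : 0.499902 : 0.243049
Convolve the two distributions (both contribute in 2-u steps):
  M: 0.13931407×0.257049 = 0.035811
  M+2: 0.13931407×0.499902 + 0.38827347×0.257049 = 0.169449
  M+4: 0.13931407×0.243049 + 0.38827347×0.499902 + 0.36071085×0.257049 = 0.320679
  M+6: 0.38827347×0.243049 + 0.36071085×0.499902 + 0.11170161×0.257049 = 0.303402
  M+8: 0.36071085×0.243049 + 0.11170161×0.499902 = 0.143510
  M+10: 0.11170161×0.243049 = 0.027149
Scale to base peak (0.320679) = 100: 11.17 : 52.84 : 100.00 : 94.61 : 44.75 : 8.47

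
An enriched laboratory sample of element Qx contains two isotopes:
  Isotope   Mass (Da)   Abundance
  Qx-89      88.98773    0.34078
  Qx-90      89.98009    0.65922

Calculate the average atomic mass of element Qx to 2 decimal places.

89.64 Da

Ar = Σ fᵢ·mᵢ = 0.34078 × 88.98773 + 0.65922 × 89.98009
= 30.325239 + 59.316675 = 89.641914 Da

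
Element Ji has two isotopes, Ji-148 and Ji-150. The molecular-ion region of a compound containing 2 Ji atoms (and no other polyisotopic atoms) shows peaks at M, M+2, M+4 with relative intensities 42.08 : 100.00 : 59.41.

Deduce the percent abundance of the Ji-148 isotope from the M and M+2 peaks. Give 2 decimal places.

Write p for the Ji-148 fraction. I(M+2)/I(M) = [C(2,1)·p^1·(1−p)] / p^2 = 2·(1−p)/p = 100.00/42.08 = 2.3764
(1−p)/p = 2.3764/2 = 1.1882  ⇒  p = 1/(1 + 1.1882) = 0.4570
Ji-148: 45.70%, Ji-150: 54.30%.

45.70%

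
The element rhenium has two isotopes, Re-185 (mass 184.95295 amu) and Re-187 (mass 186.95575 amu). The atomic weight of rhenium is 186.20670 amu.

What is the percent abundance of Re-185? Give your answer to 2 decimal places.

37.40%

Let x be the fractional abundance of Re-185; then Re-187 has abundance 1 − x.
184.95295·x + 186.95575·(1 − x) = 186.20670
(184.95295 − 186.95575)·x = 186.20670 − 186.95575
x = -0.74905 / -2.00280 = 0.37400 → 37.40% Re-185, 62.60% Re-187.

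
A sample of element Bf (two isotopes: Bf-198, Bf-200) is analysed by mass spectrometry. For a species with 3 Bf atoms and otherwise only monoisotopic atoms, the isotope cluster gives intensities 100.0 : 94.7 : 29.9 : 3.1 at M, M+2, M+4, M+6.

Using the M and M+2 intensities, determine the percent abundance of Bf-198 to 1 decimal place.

Let p = fractional abundance of Bf-198. I(M+2)/I(M) = [C(3,1)·p^2·(1−p)] / p^3 = 3·(1−p)/p = 94.7/100.0 = 0.9470
(1−p)/p = 0.9470/3 = 0.3157  ⇒  p = 1/(1 + 0.3157) = 0.7601
Bf-198: 76.0%, Bf-200: 24.0%.

76.0%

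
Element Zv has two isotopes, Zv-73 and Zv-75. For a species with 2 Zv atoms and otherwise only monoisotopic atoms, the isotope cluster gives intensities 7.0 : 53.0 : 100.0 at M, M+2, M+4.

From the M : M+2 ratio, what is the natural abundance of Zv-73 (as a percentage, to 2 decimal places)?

20.90%

Write p for the Zv-73 fraction. I(M+2)/I(M) = [C(2,1)·p^1·(1−p)] / p^2 = 2·(1−p)/p = 53.0/7.0 = 7.5714
(1−p)/p = 7.5714/2 = 3.7857  ⇒  p = 1/(1 + 3.7857) = 0.2090
Zv-73: 20.90%, Zv-75: 79.10%.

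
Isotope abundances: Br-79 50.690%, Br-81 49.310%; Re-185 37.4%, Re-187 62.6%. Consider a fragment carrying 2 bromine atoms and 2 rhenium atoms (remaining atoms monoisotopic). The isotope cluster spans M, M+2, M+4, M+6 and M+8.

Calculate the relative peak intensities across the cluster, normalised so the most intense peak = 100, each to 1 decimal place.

Bromine pattern (n=2): 0.25694761 : 0.49990478 : 0.24314761
Rhenium pattern (n=2): 0.139876 : 0.468248 : 0.391876
Convolve the two distributions (both contribute in 2-u steps):
  M: 0.25694761×0.139876 = 0.035941
  M+2: 0.25694761×0.468248 + 0.49990478×0.139876 = 0.190240
  M+4: 0.25694761×0.391876 + 0.49990478×0.468248 + 0.24314761×0.139876 = 0.368782
  M+6: 0.49990478×0.391876 + 0.24314761×0.468248 = 0.309754
  M+8: 0.24314761×0.391876 = 0.095284
Scale to base peak (0.368782) = 100: 9.7 : 51.6 : 100.0 : 84.0 : 25.8

9.7 : 51.6 : 100.0 : 84.0 : 25.8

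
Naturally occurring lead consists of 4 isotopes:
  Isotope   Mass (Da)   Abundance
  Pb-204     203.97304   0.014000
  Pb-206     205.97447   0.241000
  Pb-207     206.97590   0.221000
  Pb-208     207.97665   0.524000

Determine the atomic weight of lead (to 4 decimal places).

207.2169 Da

The abundance-weighted mean is 0.014000 × 203.97304 + 0.241000 × 205.97447 + 0.221000 × 206.97590 + 0.524000 × 207.97665
= 2.855623 + 49.639847 + 45.741674 + 108.979765 = 207.216909 Da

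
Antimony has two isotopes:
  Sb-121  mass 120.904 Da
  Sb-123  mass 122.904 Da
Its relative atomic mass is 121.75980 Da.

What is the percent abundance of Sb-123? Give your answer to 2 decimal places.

Let x be the fractional abundance of Sb-121; then Sb-123 has abundance 1 − x.
120.904·x + 122.904·(1 − x) = 121.75980
(120.904 − 122.904)·x = 121.75980 − 122.904
x = -1.14420 / -2.000 = 0.57210 → 57.21% Sb-121, 42.79% Sb-123.

42.79%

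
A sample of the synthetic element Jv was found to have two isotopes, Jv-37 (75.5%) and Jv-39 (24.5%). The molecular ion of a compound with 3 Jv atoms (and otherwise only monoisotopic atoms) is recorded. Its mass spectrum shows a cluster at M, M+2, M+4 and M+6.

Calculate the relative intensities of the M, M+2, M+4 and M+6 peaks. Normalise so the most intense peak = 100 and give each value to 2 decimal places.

100.00 : 97.35 : 31.59 : 3.42

Each Jv atom is independently Jv-37 (p = 0.755) or Jv-39 (q = 0.245); the cluster is the binomial expansion (p + q)^3.
P(M) = 0.755^3 = 0.430369
P(M+2) = 3 × 0.755^2 × 0.245^1 = 0.418968
P(M+4) = 3 × 0.755^1 × 0.245^2 = 0.135957
P(M+6) = 0.245^3 = 0.014706
The M peak is largest (0.430369); scaling to 100 gives 100.00 : 97.35 : 31.59 : 3.42.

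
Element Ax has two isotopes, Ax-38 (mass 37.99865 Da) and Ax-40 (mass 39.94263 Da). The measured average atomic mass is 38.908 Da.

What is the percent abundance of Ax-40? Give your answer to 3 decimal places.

Let x be the fractional abundance of Ax-38; then Ax-40 has abundance 1 − x.
37.99865·x + 39.94263·(1 − x) = 38.908
(37.99865 − 39.94263)·x = 38.908 − 39.94263
x = -1.03463 / -1.94398 = 0.53222 → 53.222% Ax-38, 46.778% Ax-40.

46.778%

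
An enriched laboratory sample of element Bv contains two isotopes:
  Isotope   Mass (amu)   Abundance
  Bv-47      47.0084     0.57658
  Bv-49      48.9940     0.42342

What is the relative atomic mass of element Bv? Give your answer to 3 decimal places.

Ar = Σ fᵢ·mᵢ = 0.57658 × 47.0084 + 0.42342 × 48.9940
= 27.10410 + 20.74504 = 47.84914 amu

47.849 amu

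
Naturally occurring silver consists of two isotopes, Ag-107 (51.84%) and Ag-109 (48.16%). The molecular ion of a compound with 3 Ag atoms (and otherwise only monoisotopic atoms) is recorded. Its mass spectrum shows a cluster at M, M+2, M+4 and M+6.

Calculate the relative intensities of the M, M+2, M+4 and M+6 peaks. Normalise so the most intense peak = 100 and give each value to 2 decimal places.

Each Ag atom is independently Ag-107 (p = 0.5184) or Ag-109 (q = 0.4816); the cluster is the binomial expansion (p + q)^3.
P(M) = 0.5184^3 = 0.139314
P(M+2) = 3 × 0.5184^2 × 0.4816^1 = 0.388273
P(M+4) = 3 × 0.5184^1 × 0.4816^2 = 0.360711
P(M+6) = 0.4816^3 = 0.111702
The M+2 peak is largest (0.388273); scaling to 100 gives 35.88 : 100.00 : 92.90 : 28.77.

35.88 : 100.00 : 92.90 : 28.77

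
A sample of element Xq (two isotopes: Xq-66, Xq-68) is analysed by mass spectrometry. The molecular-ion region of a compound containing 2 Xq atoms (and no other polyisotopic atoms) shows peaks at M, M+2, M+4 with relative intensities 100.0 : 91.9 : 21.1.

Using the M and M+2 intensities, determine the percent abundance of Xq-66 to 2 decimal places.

Write p for the Xq-66 fraction. I(M+2)/I(M) = [C(2,1)·p^1·(1−p)] / p^2 = 2·(1−p)/p = 91.9/100.0 = 0.9190
(1−p)/p = 0.9190/2 = 0.4595  ⇒  p = 1/(1 + 0.4595) = 0.6852
Xq-66: 68.52%, Xq-68: 31.48%.

68.52%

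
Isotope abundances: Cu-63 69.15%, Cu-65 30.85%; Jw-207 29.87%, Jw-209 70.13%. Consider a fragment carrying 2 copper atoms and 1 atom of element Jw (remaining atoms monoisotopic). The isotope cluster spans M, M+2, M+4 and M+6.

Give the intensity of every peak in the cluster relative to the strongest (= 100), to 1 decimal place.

Copper pattern (n=2): 0.47817225 : 0.4266555 : 0.09517225
Element Jw pattern (n=1): 0.2987 : 0.7013
Convolve the two distributions (both contribute in 2-u steps):
  M: 0.47817225×0.2987 = 0.142830
  M+2: 0.47817225×0.7013 + 0.4266555×0.2987 = 0.462784
  M+4: 0.4266555×0.7013 + 0.09517225×0.2987 = 0.327641
  M+6: 0.09517225×0.7013 = 0.066744
Scale to base peak (0.462784) = 100: 30.9 : 100.0 : 70.8 : 14.4

30.9 : 100.0 : 70.8 : 14.4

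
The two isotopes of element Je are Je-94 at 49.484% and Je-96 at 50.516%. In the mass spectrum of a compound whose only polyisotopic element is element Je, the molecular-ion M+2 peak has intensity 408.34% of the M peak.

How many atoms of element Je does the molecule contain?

4

The M+2/M ratio from n Je atoms is n · q/p = n · 0.50516/0.49484.
n = 4.0834 × 0.49484/0.50516 = 4.00 ≈ 4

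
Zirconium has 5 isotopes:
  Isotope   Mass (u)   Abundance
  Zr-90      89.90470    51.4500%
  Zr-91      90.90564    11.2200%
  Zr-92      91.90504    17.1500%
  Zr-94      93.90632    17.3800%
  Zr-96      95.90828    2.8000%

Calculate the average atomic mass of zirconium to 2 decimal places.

The abundance-weighted mean is 0.514500 × 89.90470 + 0.112200 × 90.90564 + 0.171500 × 91.90504 + 0.173800 × 93.90632 + 0.028000 × 95.90828
= 46.255968 + 10.199613 + 15.761714 + 16.320918 + 2.685432 = 91.223645 u

91.22 u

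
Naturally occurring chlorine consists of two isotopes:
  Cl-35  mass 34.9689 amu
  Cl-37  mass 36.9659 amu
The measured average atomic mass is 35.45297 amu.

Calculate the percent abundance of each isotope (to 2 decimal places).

Cl-35: 75.76%, Cl-37: 24.24%

Writing the weighted mean with unknown fraction x of Cl-35:
34.9689·x + 36.9659·(1 − x) = 35.45297
(34.9689 − 36.9659)·x = 35.45297 − 36.9659
x = -1.51293 / -1.9970 = 0.75760 → 75.76% Cl-35, 24.24% Cl-37.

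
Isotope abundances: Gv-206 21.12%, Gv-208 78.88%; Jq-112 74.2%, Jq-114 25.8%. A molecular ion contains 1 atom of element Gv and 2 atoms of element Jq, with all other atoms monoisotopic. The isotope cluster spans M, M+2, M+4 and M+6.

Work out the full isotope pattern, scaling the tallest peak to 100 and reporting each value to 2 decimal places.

22.57 : 100.00 : 61.35 : 10.19

Element Gv pattern (n=1): 0.2112 : 0.7888
Element Jq pattern (n=2): 0.550564 : 0.382872 : 0.066564
Convolve the two distributions (both contribute in 2-u steps):
  M: 0.2112×0.550564 = 0.116279
  M+2: 0.2112×0.382872 + 0.7888×0.550564 = 0.515147
  M+4: 0.2112×0.066564 + 0.7888×0.382872 = 0.316068
  M+6: 0.7888×0.066564 = 0.052506
Scale to base peak (0.515147) = 100: 22.57 : 100.00 : 61.35 : 10.19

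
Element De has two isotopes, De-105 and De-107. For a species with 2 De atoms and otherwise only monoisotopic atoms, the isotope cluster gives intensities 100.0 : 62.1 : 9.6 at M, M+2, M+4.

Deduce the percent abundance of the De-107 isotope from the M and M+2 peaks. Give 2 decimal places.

If p is the fraction of De that is De-105, then I(M+2)/I(M) = [C(2,1)·p^1·(1−p)] / p^2 = 2·(1−p)/p = 62.1/100.0 = 0.6210
(1−p)/p = 0.6210/2 = 0.3105  ⇒  p = 1/(1 + 0.3105) = 0.7631
De-105: 76.31%, De-107: 23.69%.

23.69%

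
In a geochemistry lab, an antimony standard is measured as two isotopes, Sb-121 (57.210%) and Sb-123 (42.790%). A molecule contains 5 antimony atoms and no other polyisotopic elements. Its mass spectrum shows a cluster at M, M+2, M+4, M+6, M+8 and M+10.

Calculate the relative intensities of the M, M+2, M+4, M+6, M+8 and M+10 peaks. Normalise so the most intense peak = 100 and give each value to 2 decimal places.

17.88 : 66.85 : 100.00 : 74.79 : 27.97 : 4.18

Each Sb atom is independently Sb-121 (p = 0.57210) or Sb-123 (q = 0.42790); the cluster is the binomial expansion (p + q)^5.
P(M) = 0.57210^5 = 0.061286
P(M+2) = 5 × 0.57210^4 × 0.42790^1 = 0.229192
P(M+4) = 10 × 0.57210^3 × 0.42790^2 = 0.342847
P(M+6) = 10 × 0.57210^2 × 0.42790^3 = 0.256431
P(M+8) = 5 × 0.57210^1 × 0.42790^4 = 0.095898
P(M+10) = 0.42790^5 = 0.014345
The M+4 peak is largest (0.342847); scaling to 100 gives 17.88 : 66.85 : 100.00 : 74.79 : 27.97 : 4.18.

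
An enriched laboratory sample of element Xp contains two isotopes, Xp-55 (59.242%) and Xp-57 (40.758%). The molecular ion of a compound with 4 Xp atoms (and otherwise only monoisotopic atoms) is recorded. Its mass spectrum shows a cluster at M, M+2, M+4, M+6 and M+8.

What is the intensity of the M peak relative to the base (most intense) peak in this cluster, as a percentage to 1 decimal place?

35.2%

(0.59242 + 0.40758)^4 gives M 0.1232, M+2 0.3390, M+4 0.3498, M+6 0.1604, M+8 0.0276; the largest is M+4.
P(M+4) = C(4,2) × 0.59242^2 × 0.40758^2 = 6 × 0.35096146 × 0.16612146 = 0.349813 (base)
P(M) = C(4,0) × 0.59242^4 × 0.40758^0 = 1 × 0.12317394 × 1.0000 = 0.123174
Relative intensity = 0.123174 / 0.349813 × 100 = 35.2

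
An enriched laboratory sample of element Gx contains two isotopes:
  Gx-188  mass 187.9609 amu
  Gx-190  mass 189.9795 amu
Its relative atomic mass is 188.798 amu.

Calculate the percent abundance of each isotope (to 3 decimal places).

With x = fraction of Gx-188 (so Gx-190 is 1 − x):
187.9609·x + 189.9795·(1 − x) = 188.798
(187.9609 − 189.9795)·x = 188.798 − 189.9795
x = -1.1815 / -2.0186 = 0.58531 → 58.531% Gx-188, 41.469% Gx-190.

Gx-188: 58.531%, Gx-190: 41.469%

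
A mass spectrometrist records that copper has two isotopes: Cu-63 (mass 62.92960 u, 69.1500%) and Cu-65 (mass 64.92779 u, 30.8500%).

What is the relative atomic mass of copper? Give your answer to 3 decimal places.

Ar = Σ fᵢ·mᵢ = 0.691500 × 62.92960 + 0.308500 × 64.92779
= 43.515818 + 20.030223 = 63.546041 u

63.546 u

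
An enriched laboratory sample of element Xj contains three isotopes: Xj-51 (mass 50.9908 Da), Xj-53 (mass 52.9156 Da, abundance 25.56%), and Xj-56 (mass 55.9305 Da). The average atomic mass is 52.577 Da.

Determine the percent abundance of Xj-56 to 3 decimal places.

22.152%

The remaining 74.44% is split between Xj-51 (fraction x) and Xj-56 (fraction 0.7444 − x).
Substituting: 50.9908x + 55.9305(0.7444 − x) = 39.05177264
(50.9908 − 55.9305)x = -2.58289156  ⇒  x = 0.52288, y = 0.22152
Xj-51: 52.288%, Xj-56: 22.152%.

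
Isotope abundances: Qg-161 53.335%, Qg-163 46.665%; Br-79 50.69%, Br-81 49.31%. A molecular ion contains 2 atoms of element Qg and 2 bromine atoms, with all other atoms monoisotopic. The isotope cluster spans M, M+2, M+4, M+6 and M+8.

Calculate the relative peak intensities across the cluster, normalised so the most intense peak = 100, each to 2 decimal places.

19.55 : 72.23 : 100.00 : 61.48 : 14.16

Element Qg pattern (n=2): 0.28446222 : 0.49777555 : 0.21776222
Bromine pattern (n=2): 0.25694761 : 0.49990478 : 0.24314761
Convolve the two distributions (both contribute in 2-u steps):
  M: 0.28446222×0.25694761 = 0.073092
  M+2: 0.28446222×0.49990478 + 0.49777555×0.25694761 = 0.270106
  M+4: 0.28446222×0.24314761 + 0.49777555×0.49990478 + 0.21776222×0.25694761 = 0.373960
  M+6: 0.49777555×0.24314761 + 0.21776222×0.49990478 = 0.229893
  M+8: 0.21776222×0.24314761 = 0.052948
Scale to base peak (0.373960) = 100: 19.55 : 72.23 : 100.00 : 61.48 : 14.16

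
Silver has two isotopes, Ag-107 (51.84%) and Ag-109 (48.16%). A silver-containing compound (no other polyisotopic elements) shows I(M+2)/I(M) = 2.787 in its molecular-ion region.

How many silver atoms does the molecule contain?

With n Ag atoms, P(M+2)/P(M) = C(n,1)·p^(n−1)q / p^n = n·q/p = n · 0.4816/0.5184.
n = 2.787 × 0.5184/0.4816 = 3.00 ≈ 3

3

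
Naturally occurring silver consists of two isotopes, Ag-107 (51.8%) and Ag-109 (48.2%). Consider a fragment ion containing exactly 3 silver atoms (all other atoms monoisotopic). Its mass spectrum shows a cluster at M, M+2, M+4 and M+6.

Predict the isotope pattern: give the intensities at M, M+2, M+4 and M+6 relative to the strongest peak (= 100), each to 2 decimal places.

35.82 : 100.00 : 93.05 : 28.86

The 3 Ag atoms are independent, so intensities follow the terms of (0.518 + 0.482)^3.
P(M) = 0.518^3 = 0.138992
P(M+2) = 3 × 0.518^2 × 0.482^1 = 0.387997
P(M+4) = 3 × 0.518^1 × 0.482^2 = 0.361031
P(M+6) = 0.482^3 = 0.111980
The M+2 peak is largest (0.387997); scaling to 100 gives 35.82 : 100.00 : 93.05 : 28.86.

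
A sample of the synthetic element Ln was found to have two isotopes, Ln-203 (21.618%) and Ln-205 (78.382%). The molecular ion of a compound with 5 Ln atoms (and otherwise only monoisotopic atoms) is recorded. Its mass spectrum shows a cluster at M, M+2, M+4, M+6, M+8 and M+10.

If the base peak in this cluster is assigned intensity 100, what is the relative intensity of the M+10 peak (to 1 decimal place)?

72.5

(0.21618 + 0.78382)^5 gives M 0.0005, M+2 0.0086, M+4 0.0621, M+6 0.2251, M+8 0.4080, M+10 0.2959; the largest is M+8.
P(M+8) = C(5,4) × 0.21618^1 × 0.78382^4 = 5 × 0.21618 × 0.37745516 = 0.407991 (base)
P(M+10) = C(5,5) × 0.21618^0 × 0.78382^5 = 1 × 1.0000 × 0.2958569 = 0.295857
Relative intensity = 0.295857 / 0.407991 × 100 = 72.5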